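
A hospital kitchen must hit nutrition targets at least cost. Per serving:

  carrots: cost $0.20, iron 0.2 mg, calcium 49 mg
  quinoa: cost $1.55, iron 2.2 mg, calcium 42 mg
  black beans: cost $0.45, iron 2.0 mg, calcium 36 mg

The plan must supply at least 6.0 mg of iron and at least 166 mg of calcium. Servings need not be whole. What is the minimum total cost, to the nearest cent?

$1.55

Check every corner: each single food scaled to meet both minima, and each pair solved so both constraints bind.
carrots only: max(6.0/0.2, 166/49) = 30 servings → $6.00.
quinoa only: max(6.0/2.2, 166/42) = 3.952 servings → $6.13.
black beans only: max(6.0/2.0, 166/36) = 4.611 servings → $2.08.
carrots + quinoa with both tight: 1.139 servings and 2.624 servings → $4.29.
carrots + black beans with both tight: 1.278 servings and 2.872 servings → $1.55.
quinoa + black beans with both targets exact would need a negative amount; discard.
The minimum over all feasible corners is $1.55.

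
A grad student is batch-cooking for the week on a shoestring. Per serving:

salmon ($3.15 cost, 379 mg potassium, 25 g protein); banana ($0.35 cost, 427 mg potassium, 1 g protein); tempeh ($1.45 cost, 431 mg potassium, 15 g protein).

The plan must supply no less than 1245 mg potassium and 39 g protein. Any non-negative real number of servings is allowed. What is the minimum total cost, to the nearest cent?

$3.85

At the optimum either one food covers both requirements or two foods hit both targets exactly; no other combination can be cheaper.
salmon only: max(1245/379, 39/25) = 3.285 servings → $10.35.
banana only: max(1245/427, 39/1) = 39 servings → $13.65.
tempeh only: max(1245/431, 39/15) = 2.889 servings → $4.19.
salmon + banana with both tight: 1.497 servings and 1.587 servings → $5.27.
salmon + tempeh: intersection lies outside the first quadrant.
banana + tempeh with both tight: 0.3124 servings and 2.579 servings → $3.85.
Cheapest feasible corner: $3.85.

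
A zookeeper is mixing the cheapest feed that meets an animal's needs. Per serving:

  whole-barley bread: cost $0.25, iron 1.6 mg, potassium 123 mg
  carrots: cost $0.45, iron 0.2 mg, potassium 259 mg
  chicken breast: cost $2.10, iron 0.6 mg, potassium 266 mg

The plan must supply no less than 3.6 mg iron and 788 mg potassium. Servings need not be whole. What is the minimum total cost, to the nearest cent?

Check every corner: each single food scaled to meet both minima, and each pair solved so both constraints bind.
whole-barley bread only: max(3.6/1.6, 788/123) = 6.407 servings → $1.60.
carrots only: max(3.6/0.2, 788/259) = 18 servings → $8.10.
chicken breast only: max(3.6/0.6, 788/266) = 6 servings → $12.60.
whole-barley bread + carrots with both tight: 1.988 servings and 2.099 servings → $1.44.
whole-barley bread + chicken breast with both tight: 1.378 servings and 2.325 servings → $5.23.
carrots + chicken breast with both targets exact would need a negative amount; discard.
The minimum over all feasible corners is $1.44.

$1.44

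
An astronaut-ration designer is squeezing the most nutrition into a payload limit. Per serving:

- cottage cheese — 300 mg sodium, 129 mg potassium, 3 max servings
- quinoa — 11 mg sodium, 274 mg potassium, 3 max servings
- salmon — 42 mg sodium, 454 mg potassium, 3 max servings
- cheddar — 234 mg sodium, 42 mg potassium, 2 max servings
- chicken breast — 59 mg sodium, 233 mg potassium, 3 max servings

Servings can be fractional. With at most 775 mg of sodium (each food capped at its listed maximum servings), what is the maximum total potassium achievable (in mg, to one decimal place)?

3071.8 mg

Potassium per mg sodium: quinoa 24.91, salmon 10.81, chicken breast 3.949, cottage cheese 0.43, cheddar 0.1795.
Take 3 servings of quinoa: uses 33 mg sodium, +822.0 mg potassium (running total 822.0 mg).
Take 3 servings of salmon: uses 126 mg sodium, +1362.0 mg potassium (running total 2184.0 mg).
Take 3 servings of chicken breast: uses 177 mg sodium, +699.0 mg potassium (running total 2883.0 mg).
Take 1.463 servings of cottage cheese: uses 439 mg sodium, +188.8 mg potassium (running total 3071.8 mg).
Greedy by best ratio exhausts the sodium allowance optimally: 3071.8 mg.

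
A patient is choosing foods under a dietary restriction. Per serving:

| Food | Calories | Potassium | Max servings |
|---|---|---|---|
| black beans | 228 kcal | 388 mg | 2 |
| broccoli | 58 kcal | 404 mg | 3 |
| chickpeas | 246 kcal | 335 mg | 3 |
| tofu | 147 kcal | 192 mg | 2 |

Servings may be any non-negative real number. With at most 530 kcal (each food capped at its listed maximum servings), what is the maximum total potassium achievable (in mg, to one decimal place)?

1817.8 mg

Potassium per kcal: broccoli 6.966, black beans 1.702, chickpeas 1.362, tofu 1.306.
Take 3 servings of broccoli: uses 174 kcal, +1212.0 mg potassium (running total 1212.0 mg).
Take 1.561 servings of black beans: uses 356 kcal, +605.8 mg potassium (running total 1817.8 mg).
Greedy by best ratio exhausts the calories allowance optimally: 1817.8 mg.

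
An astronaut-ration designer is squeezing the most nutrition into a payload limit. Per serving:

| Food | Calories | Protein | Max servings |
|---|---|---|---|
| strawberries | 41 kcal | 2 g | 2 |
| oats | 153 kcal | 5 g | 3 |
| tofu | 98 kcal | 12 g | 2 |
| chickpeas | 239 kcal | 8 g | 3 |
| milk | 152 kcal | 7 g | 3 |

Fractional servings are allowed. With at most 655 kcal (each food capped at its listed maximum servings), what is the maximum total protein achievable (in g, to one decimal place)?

Protein per kcal: tofu 0.1224, strawberries 0.04878, milk 0.04605, chickpeas 0.03347, oats 0.03268.
Take 2 servings of tofu: uses 196 kcal, +24.0 g protein (running total 24.0 g).
Take 2 servings of strawberries: uses 82 kcal, +4.0 g protein (running total 28.0 g).
Take 2.48 servings of milk: uses 377 kcal, +17.4 g protein (running total 45.4 g).
Filling greedily by protein-per-kcal is optimal for one linear limit, giving 45.4 g.

45.4 g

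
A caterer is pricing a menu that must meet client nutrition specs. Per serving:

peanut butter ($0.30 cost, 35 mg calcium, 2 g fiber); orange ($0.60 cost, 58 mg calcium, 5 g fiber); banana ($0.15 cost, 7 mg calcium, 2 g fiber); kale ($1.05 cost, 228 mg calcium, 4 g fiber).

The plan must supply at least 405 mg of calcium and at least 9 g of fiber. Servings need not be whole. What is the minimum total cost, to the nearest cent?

$1.98

Check every corner: each single food scaled to meet both minima, and each pair solved so both constraints bind.
peanut butter only: max(405/35, 9/2) = 11.57 servings → $3.47.
orange only: max(405/58, 9/5) = 6.983 servings → $4.19.
banana only: max(405/7, 9/2) = 57.86 servings → $8.68.
kale only: max(405/228, 9/4) = 2.25 servings → $2.36.
peanut butter + orange: intersection lies outside the first quadrant.
peanut butter + banana with both targets exact would need a negative amount; discard.
peanut butter + kale with both tight: 1.367 servings and 1.566 servings → $2.05.
orange + banana: intersection lies outside the first quadrant.
orange + kale with both tight: 0.4758 servings and 1.655 servings → $2.02.
banana + kale with both tight: 1.009 servings and 1.745 servings → $1.98.
Cheapest feasible corner: $1.98.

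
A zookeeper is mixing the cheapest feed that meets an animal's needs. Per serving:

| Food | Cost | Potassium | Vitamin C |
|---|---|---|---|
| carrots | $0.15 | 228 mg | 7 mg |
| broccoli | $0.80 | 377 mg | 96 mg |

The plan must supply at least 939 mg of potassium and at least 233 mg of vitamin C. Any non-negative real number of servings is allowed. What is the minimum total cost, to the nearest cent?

This is a tiny linear program; its minimum lies at a vertex of the feasible set. List the vertices and price them.
carrots only: max(939/228, 233/7) = 33.29 servings → $4.99.
broccoli only: max(939/377, 233/96) = 2.491 servings → $1.99.
carrots + broccoli with both tight: 0.1196 servings and 2.418 servings → $1.95.
Cheapest feasible corner: $1.95.

$1.95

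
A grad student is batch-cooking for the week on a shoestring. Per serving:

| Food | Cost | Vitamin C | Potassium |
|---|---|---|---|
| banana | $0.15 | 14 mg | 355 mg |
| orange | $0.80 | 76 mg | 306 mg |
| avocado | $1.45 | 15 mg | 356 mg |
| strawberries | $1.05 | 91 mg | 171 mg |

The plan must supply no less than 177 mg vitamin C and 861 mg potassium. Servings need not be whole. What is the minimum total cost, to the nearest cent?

$1.86

banana only: max(177/14, 861/355) = 12.64 servings → $1.90.
orange only: max(177/76, 861/306) = 2.814 servings → $2.25.
avocado only: max(177/15, 861/356) = 11.8 servings → $17.11.
strawberries only: max(177/91, 861/171) = 5.035 servings → $5.29.
banana + orange with both tight: 0.4967 servings and 2.237 servings → $1.86.
banana + avocado: the both-tight solution has a negative serving — not a feasible corner.
banana + strawberries with both tight: 1.608 servings and 1.698 servings → $2.02.
orange + avocado with both tight: 2.23 servings and 0.5018 servings → $2.51.
orange + strawberries: the both-tight solution has a negative serving — not a feasible corner.
avocado + strawberries with both tight: 1.612 servings and 1.679 servings → $4.10.
Cheapest feasible corner: $1.86.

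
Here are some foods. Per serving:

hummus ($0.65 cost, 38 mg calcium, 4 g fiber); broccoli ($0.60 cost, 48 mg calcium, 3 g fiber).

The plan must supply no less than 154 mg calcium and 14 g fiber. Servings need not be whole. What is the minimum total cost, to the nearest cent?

$2.40

This is a tiny linear program; its minimum lies at a vertex of the feasible set. List the vertices and price them.
hummus only: max(154/38, 14/4) = 4.053 servings → $2.63.
broccoli only: max(154/48, 14/3) = 4.667 servings → $2.80.
hummus + broccoli with both tight: 2.692 servings and 1.077 servings → $2.40.
So the least-cost plan costs $2.40.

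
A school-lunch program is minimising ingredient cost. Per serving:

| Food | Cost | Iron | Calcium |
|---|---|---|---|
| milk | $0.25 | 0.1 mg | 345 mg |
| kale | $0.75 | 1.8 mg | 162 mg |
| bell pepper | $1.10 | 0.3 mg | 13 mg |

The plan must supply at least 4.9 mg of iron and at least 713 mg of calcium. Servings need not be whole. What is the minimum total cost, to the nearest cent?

$2.21

milk only: max(4.9/0.1, 713/345) = 49 servings → $12.25.
kale only: max(4.9/1.8, 713/162) = 4.401 servings → $3.30.
bell pepper only: max(4.9/0.3, 713/13) = 54.85 servings → $60.33.
milk + kale with both tight: 0.8095 servings and 2.677 servings → $2.21.
milk + bell pepper with both tight: 1.47 servings and 15.84 servings → $17.80.
kale + bell pepper with both targets exact would need a negative amount; discard.
Cheapest feasible corner: $2.21.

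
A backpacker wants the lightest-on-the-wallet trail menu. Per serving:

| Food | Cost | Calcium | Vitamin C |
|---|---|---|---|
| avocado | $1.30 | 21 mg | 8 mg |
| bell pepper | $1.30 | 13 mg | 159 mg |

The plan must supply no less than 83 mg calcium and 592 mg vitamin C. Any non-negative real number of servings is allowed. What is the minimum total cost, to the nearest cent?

$6.94

Minimising a linear cost over {calcium ≥ 83, vitamin C ≥ 592, servings ≥ 0} — the optimum is at a vertex, using one or two foods.
avocado only: max(83/21, 592/8) = 74 servings → $96.20.
bell pepper only: max(83/13, 592/159) = 6.385 servings → $8.30.
avocado + bell pepper with both tight: 1.7 servings and 3.638 servings → $6.94.
Cheapest feasible corner: $6.94.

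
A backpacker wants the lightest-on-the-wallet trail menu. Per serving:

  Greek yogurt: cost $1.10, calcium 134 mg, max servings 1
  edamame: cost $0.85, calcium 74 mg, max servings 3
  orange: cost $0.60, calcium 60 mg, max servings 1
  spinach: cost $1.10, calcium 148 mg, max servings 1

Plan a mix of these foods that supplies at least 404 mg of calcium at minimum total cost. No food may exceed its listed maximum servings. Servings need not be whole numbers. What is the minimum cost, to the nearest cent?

$3.51

Cost per mg of calcium: spinach $0.0074, Greek yogurt $0.0082, orange $0.0100, edamame $0.0115.
Take 1 serving of spinach: +148.0 mg calcium for $1.10 (total $1.10, still need 256.0 mg).
Take 1 serving of Greek yogurt: +134.0 mg calcium for $1.10 (total $2.20, still need 122.0 mg).
Take 1 serving of orange: +60.0 mg calcium for $0.60 (total $2.80, still need 62.0 mg).
Take 0.8378 servings of edamame: +62.0 mg calcium for $0.71 (total $3.51, still need 0.0 mg).
Filling from the cheapest source first is optimal under one linear minimum: $3.51.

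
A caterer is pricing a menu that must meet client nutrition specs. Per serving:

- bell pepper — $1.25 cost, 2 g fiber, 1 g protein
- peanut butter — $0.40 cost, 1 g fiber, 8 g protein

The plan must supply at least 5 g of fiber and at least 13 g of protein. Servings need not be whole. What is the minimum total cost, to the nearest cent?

At the optimum either one food covers both requirements or two foods hit both targets exactly; no other combination can be cheaper.
bell pepper only: max(5/2, 13/1) = 13 servings → $16.25.
peanut butter only: max(5/1, 13/8) = 5 servings → $2.00.
bell pepper + peanut butter with both tight: 1.8 servings and 1.4 servings → $2.81.
The minimum over all feasible corners is $2.00.

$2.00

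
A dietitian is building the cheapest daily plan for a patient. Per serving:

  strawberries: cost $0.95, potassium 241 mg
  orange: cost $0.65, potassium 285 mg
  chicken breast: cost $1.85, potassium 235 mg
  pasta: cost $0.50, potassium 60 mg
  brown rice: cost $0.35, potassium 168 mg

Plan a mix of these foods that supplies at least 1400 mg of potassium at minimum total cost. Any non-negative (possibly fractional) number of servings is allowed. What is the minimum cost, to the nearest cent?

Cost per mg of potassium: brown rice $0.0021, orange $0.0023, strawberries $0.0039, chicken breast $0.0079, pasta $0.0083.
With no serving limits, use only brown rice: 1400 mg / 168 mg = 8.333 servings × $0.35 = $2.92.

$2.92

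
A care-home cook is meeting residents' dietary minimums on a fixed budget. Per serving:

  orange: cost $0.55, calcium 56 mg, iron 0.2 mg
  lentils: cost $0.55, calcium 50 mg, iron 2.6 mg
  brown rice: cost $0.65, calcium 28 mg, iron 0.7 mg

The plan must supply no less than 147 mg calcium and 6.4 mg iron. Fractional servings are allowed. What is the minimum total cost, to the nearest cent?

This is a tiny linear program; its minimum lies at a vertex of the feasible set. List the vertices and price them.
orange only: max(147/56, 6.4/0.2) = 32 servings → $17.60.
lentils only: max(147/50, 6.4/2.6) = 2.94 servings → $1.62.
brown rice only: max(147/28, 6.4/0.7) = 9.143 servings → $5.94.
orange + lentils with both tight: 0.4587 servings and 2.426 servings → $1.59.
orange + brown rice: intersection lies outside the first quadrant.
lentils + brown rice with both tight: 2.019 servings and 1.646 servings → $2.18.
The minimum over all feasible corners is $1.59.

$1.59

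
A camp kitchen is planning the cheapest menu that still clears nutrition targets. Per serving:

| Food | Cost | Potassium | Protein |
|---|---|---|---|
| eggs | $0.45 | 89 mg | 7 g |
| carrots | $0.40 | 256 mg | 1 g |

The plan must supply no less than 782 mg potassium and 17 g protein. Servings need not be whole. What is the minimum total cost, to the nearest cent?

The cheapest plan sits at a corner of the feasible region — with two constraints it uses at most two foods.
eggs only: max(782/89, 17/7) = 8.787 servings → $3.95.
carrots only: max(782/256, 17/1) = 17 servings → $6.80.
eggs + carrots with both tight: 2.096 servings and 2.326 servings → $1.87.
So the least-cost plan costs $1.87.

$1.87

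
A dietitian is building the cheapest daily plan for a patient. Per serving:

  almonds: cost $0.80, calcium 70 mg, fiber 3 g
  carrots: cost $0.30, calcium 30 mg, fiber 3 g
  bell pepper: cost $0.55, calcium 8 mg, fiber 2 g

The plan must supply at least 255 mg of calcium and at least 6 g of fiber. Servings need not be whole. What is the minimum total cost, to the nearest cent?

$2.55

almonds only: max(255/70, 6/3) = 3.643 servings → $2.91.
carrots only: max(255/30, 6/3) = 8.5 servings → $2.55.
bell pepper only: max(255/8, 6/2) = 31.88 servings → $17.53.
almonds + carrots: intersection lies outside the first quadrant.
almonds + bell pepper: the both-tight solution has a negative serving — not a feasible corner.
carrots + bell pepper: intersection lies outside the first quadrant.
So the least-cost plan costs $2.55.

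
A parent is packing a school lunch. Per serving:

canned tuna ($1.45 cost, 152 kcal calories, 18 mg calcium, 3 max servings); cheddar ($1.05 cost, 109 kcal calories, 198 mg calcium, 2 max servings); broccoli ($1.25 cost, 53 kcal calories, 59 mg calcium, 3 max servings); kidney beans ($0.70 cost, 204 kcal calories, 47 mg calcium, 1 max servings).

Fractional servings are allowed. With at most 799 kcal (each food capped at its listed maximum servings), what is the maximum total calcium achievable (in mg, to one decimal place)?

Calcium per kcal: cheddar 1.817, broccoli 1.113, kidney beans 0.2304, canned tuna 0.1184.
Take 2 servings of cheddar: uses 218 kcal, +396.0 mg calcium (running total 396.0 mg).
Take 3 servings of broccoli: uses 159 kcal, +177.0 mg calcium (running total 573.0 mg).
Take 1 serving of kidney beans: uses 204 kcal, +47.0 mg calcium (running total 620.0 mg).
Take 1.434 servings of canned tuna: uses 218 kcal, +25.8 mg calcium (running total 645.8 mg).
Greedy by best ratio exhausts the calories allowance optimally: 645.8 mg.

645.8 mg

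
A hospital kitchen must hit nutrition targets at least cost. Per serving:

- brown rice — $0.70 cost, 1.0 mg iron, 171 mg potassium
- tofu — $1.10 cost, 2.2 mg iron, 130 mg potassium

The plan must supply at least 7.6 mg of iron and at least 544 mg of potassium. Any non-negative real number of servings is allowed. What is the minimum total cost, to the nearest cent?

The cheapest plan sits at a corner of the feasible region — with two constraints it uses at most two foods.
brown rice only: max(7.6/1.0, 544/171) = 7.6 servings → $5.32.
tofu only: max(7.6/2.2, 544/130) = 4.185 servings → $4.60.
brown rice + tofu with both tight: 0.8481 servings and 3.069 servings → $3.97.
Cheapest feasible corner: $3.97.

$3.97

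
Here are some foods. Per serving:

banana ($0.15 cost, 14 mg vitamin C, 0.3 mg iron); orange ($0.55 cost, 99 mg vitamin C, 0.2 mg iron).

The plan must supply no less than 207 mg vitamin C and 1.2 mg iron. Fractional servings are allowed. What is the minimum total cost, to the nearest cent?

At the optimum either one food covers both requirements or two foods hit both targets exactly; no other combination can be cheaper.
banana only: max(207/14, 1.2/0.3) = 14.79 servings → $2.22.
orange only: max(207/99, 1.2/0.2) = 6 servings → $3.30.
banana + orange with both tight: 2.877 servings and 1.684 servings → $1.36.
So the least-cost plan costs $1.36.

$1.36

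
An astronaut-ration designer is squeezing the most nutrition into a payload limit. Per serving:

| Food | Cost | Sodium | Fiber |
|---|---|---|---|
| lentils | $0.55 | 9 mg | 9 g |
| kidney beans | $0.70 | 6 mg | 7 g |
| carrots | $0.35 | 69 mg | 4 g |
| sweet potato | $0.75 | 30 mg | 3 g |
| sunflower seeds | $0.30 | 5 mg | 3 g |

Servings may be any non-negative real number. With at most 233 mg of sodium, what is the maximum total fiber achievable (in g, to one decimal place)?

Fiber per mg sodium: kidney beans 1.167, lentils 1, sunflower seeds 0.6, sweet potato 0.1, carrots 0.05797.
With no serving limits, spend the whole sodium allowance on kidney beans: 233 mg / 6 mg × 7 g = 271.8 g.

271.8 g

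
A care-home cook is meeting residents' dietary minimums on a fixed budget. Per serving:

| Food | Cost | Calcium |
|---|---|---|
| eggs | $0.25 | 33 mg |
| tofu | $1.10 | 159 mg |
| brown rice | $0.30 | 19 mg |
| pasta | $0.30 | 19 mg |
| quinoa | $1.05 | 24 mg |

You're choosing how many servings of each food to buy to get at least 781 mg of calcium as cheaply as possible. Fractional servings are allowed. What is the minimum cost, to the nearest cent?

$5.40

Cost per mg of calcium: tofu $0.0069, eggs $0.0076, brown rice $0.0158, pasta $0.0158, quinoa $0.0437.
With no serving limits, use only tofu: 781 mg / 159 mg = 4.912 servings × $1.10 = $5.40.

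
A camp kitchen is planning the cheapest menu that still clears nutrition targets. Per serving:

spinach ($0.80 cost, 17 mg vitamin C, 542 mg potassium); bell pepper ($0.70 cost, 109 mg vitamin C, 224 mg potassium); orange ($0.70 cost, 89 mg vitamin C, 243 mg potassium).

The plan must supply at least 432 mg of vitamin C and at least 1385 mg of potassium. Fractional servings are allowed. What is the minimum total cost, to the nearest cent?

$3.45

Compare the cost at each extreme point of the feasible region.
spinach only: max(432/17, 1385/542) = 25.41 servings → $20.33.
bell pepper only: max(432/109, 1385/224) = 6.183 servings → $4.33.
orange only: max(432/89, 1385/243) = 5.7 servings → $3.99.
spinach + bell pepper with both tight: 0.9806 servings and 3.81 servings → $3.45.
spinach + orange with both tight: 0.4147 servings and 4.775 servings → $3.67.
bell pepper + orange: the both-tight solution has a negative serving — not a feasible corner.
So the least-cost plan costs $3.45.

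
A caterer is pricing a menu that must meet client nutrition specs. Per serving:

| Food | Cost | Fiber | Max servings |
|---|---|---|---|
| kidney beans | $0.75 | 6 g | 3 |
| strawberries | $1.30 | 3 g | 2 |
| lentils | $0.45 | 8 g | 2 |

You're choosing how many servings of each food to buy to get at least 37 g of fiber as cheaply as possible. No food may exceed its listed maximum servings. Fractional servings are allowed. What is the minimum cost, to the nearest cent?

$4.45

Cost per g of fiber: lentils $0.0563, kidney beans $0.1250, strawberries $0.4333.
Take 2 servings of lentils: +16.0 g fiber for $0.90 (total $0.90, still need 21.0 g).
Take 3 servings of kidney beans: +18.0 g fiber for $2.25 (total $3.15, still need 3.0 g).
Take 1 serving of strawberries: +3.0 g fiber for $1.30 (total $4.45, still need 0.0 g).
Filling from the cheapest source first is optimal under one linear minimum: $4.45.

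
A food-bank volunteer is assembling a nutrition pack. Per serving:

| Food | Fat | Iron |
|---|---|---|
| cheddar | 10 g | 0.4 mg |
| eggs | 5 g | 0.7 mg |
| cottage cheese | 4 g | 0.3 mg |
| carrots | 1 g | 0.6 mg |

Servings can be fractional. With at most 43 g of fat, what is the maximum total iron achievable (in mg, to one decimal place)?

Iron per g fat: carrots 0.6, eggs 0.14, cottage cheese 0.075, cheddar 0.04.
With no serving limits, spend the whole fat allowance on carrots: 43 g / 1 g × 0.6 mg = 25.8 mg.

25.8 mg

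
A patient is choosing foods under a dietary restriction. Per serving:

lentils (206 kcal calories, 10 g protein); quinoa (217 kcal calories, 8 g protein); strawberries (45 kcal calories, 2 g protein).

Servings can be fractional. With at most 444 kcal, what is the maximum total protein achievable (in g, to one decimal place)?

Protein per kcal: lentils 0.04854, strawberries 0.04444, quinoa 0.03687.
With no serving limits, spend the whole calories allowance on lentils: 444 kcal / 206 kcal × 10 g = 21.6 g.

21.6 g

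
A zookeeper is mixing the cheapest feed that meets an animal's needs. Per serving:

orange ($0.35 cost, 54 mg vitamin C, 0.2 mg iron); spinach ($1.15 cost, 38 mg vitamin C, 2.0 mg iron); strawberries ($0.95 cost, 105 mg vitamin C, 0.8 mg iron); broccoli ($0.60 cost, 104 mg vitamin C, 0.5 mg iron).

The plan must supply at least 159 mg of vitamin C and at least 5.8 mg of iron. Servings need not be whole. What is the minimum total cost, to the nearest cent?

$3.50

With two linear requirements the optimum uses one or two foods; enumerate the corners.
orange only: max(159/54, 5.8/0.2) = 29 servings → $10.15.
spinach only: max(159/38, 5.8/2.0) = 4.184 servings → $4.81.
strawberries only: max(159/105, 5.8/0.8) = 7.25 servings → $6.89.
broccoli only: max(159/104, 5.8/0.5) = 11.6 servings → $6.96.
orange + spinach with both tight: 0.9721 servings and 2.803 servings → $3.56.
orange + strawberries: the both-tight solution has a negative serving — not a feasible corner.
orange + broccoli: intersection lies outside the first quadrant.
spinach + strawberries with both tight: 2.683 servings and 0.5434 servings → $3.60.
spinach + broccoli with both tight: 2.771 servings and 0.5164 servings → $3.50.
strawberries + broccoli with both targets exact would need a negative amount; discard.
Cheapest feasible corner: $3.50.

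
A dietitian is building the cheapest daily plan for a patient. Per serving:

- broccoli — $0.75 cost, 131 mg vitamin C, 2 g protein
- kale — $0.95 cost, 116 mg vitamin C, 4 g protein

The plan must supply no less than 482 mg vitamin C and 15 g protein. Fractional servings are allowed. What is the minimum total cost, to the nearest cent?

$3.74

Compare the cost at each extreme point of the feasible region.
broccoli only: max(482/131, 15/2) = 7.5 servings → $5.62.
kale only: max(482/116, 15/4) = 4.155 servings → $3.95.
broccoli + kale with both tight: 0.6438 servings and 3.428 servings → $3.74.
The minimum over all feasible corners is $3.74.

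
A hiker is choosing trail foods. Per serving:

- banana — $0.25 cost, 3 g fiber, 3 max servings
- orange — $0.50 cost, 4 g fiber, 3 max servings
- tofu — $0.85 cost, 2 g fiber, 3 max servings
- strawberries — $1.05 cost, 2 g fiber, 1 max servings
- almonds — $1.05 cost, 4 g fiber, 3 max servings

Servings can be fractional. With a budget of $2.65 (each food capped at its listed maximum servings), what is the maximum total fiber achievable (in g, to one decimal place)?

Fiber per dollar: banana 12, orange 8, almonds 3.81, tofu 2.353, strawberries 1.905.
Take 3 servings of banana: spends $0.75, +9.0 g fiber (running total 9.0 g).
Take 3 servings of orange: spends $1.50, +12.0 g fiber (running total 21.0 g).
Take 0.381 servings of almonds: spends $0.40, +1.5 g fiber (running total 22.5 g).
Greedy by best ratio exhausts the cost allowance optimally: 22.5 g.

22.5 g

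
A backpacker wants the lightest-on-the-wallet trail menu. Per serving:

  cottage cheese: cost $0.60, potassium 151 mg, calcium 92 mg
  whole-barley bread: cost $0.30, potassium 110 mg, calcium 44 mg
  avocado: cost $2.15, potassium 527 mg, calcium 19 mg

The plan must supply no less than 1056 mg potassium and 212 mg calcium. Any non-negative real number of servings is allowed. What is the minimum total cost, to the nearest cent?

$2.88

At the optimum either one food covers both requirements or two foods hit both targets exactly; no other combination can be cheaper.
cottage cheese only: max(1056/151, 212/92) = 6.993 servings → $4.20.
whole-barley bread only: max(1056/110, 212/44) = 9.6 servings → $2.88.
avocado only: max(1056/527, 212/19) = 11.16 servings → $23.99.
cottage cheese + whole-barley bread: intersection lies outside the first quadrant.
cottage cheese + avocado with both tight: 2.009 servings and 1.428 servings → $4.28.
whole-barley bread + avocado with both tight: 4.344 servings and 1.097 servings → $3.66.
The minimum over all feasible corners is $2.88.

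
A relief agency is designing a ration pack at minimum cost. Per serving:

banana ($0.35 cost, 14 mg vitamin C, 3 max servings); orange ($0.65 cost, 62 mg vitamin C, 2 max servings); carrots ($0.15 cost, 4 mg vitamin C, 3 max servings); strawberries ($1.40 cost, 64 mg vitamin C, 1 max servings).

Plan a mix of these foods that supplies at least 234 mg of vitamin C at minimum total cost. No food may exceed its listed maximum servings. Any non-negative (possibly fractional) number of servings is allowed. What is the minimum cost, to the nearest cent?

$3.90

Cost per mg of vitamin C: orange $0.0105, strawberries $0.0219, banana $0.0250, carrots $0.0375.
Take 2 servings of orange: +124.0 mg vitamin C for $1.30 (total $1.30, still need 110.0 mg).
Take 1 serving of strawberries: +64.0 mg vitamin C for $1.40 (total $2.70, still need 46.0 mg).
Take 3 servings of banana: +42.0 mg vitamin C for $1.05 (total $3.75, still need 4.0 mg).
Take 1 serving of carrots: +4.0 mg vitamin C for $0.15 (total $3.90, still need 0.0 mg).
Greedy by cheapest-per-mg is optimal for a single linear constraint, so the minimum cost is $3.90.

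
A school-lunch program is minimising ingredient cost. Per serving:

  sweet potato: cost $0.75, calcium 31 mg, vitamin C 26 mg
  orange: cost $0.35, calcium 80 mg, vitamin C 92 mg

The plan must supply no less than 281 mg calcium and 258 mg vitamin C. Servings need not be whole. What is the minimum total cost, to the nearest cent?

An LP optimum is at a vertex; with two nutrient constraints at most two foods are used. Check each candidate.
sweet potato only: max(281/31, 258/26) = 9.923 servings → $7.44.
orange only: max(281/80, 258/92) = 3.513 servings → $1.23.
sweet potato + orange with both tight: 6.751 servings and 0.8964 servings → $5.38.
The minimum over all feasible corners is $1.23.

$1.23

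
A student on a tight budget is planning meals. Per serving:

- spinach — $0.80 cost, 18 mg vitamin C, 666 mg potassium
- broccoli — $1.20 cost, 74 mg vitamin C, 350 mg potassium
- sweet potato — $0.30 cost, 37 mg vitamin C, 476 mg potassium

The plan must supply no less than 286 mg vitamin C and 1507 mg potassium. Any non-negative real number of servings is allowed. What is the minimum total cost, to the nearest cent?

A basic optimal solution has at most two foods positive. Try each food alone and each pair with both targets met exactly.
spinach only: max(286/18, 1507/666) = 15.89 servings → $12.71.
broccoli only: max(286/74, 1507/350) = 4.306 servings → $5.17.
sweet potato only: max(286/37, 1507/476) = 7.73 servings → $2.32.
spinach + broccoli with both tight: 0.2656 servings and 3.8 servings → $4.77.
spinach + sweet potato: the both-tight solution has a negative serving — not a feasible corner.
broccoli + sweet potato with both tight: 3.609 servings and 0.5126 servings → $4.48.
The minimum over all feasible corners is $2.32.

$2.32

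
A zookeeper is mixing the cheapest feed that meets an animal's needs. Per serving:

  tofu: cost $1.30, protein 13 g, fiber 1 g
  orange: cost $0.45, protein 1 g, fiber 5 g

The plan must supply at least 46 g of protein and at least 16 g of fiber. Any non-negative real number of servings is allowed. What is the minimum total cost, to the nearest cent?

Check every corner: each single food scaled to meet both minima, and each pair solved so both constraints bind.
tofu only: max(46/13, 16/1) = 16 servings → $20.80.
orange only: max(46/1, 16/5) = 46 servings → $20.70.
tofu + orange with both tight: 3.344 servings and 2.531 servings → $5.49.
The minimum over all feasible corners is $5.49.

$5.49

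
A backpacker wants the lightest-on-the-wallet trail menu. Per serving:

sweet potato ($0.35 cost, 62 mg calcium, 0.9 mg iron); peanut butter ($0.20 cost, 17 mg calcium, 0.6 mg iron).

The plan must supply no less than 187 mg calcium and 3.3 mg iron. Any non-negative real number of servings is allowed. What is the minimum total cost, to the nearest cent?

$1.23

This is a tiny linear program; its minimum lies at a vertex of the feasible set. List the vertices and price them.
sweet potato only: max(187/62, 3.3/0.9) = 3.667 servings → $1.28.
peanut butter only: max(187/17, 3.3/0.6) = 11 servings → $2.20.
sweet potato + peanut butter with both tight: 2.562 servings and 1.658 servings → $1.23.
The minimum over all feasible corners is $1.23.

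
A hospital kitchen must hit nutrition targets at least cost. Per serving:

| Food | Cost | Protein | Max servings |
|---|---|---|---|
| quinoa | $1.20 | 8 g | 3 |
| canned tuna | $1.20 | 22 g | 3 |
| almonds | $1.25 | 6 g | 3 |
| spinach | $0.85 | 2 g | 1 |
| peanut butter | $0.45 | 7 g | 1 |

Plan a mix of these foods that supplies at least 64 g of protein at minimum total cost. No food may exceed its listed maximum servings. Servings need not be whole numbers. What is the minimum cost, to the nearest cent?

$3.49

Cost per g of protein: canned tuna $0.0545, peanut butter $0.0643, quinoa $0.1500, almonds $0.2083, spinach $0.4250.
Take 2.909 servings of canned tuna: +64.0 g protein for $3.49 (total $3.49, still need 0.0 g).
Filling from the cheapest source first is optimal under one linear minimum: $3.49.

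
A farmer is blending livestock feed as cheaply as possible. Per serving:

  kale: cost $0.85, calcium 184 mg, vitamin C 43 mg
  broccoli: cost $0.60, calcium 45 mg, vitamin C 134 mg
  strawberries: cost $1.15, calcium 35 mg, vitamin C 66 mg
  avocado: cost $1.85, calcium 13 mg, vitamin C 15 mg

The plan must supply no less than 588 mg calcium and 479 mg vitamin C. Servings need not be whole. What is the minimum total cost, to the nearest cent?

$3.80

Minimising a linear cost over {calcium ≥ 588, vitamin C ≥ 479, servings ≥ 0} — the optimum is at a vertex, using one or two foods.
kale only: max(588/184, 479/43) = 11.14 servings → $9.47.
broccoli only: max(588/45, 479/134) = 13.07 servings → $7.84.
strawberries only: max(588/35, 479/66) = 16.8 servings → $19.32.
avocado only: max(588/13, 479/15) = 45.23 servings → $83.68.
kale + broccoli with both tight: 2.519 servings and 2.766 servings → $3.80.
kale + strawberries with both tight: 2.072 servings and 5.908 servings → $8.55.
kale + avocado with both tight: 1.178 servings and 28.56 servings → $53.83.
broccoli + strawberries with both targets exact would need a negative amount; discard.
broccoli + avocado with both targets exact would need a negative amount; discard.
strawberries + avocado: the both-tight solution has a negative serving — not a feasible corner.
Cheapest feasible corner: $3.80.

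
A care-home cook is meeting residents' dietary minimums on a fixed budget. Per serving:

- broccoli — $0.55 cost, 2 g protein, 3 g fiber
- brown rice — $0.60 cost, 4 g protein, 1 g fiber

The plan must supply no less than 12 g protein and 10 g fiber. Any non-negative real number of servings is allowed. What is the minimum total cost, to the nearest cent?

For a min-cost LP with two ≥-constraints, a basic feasible solution has at most two positive variables.
broccoli only: max(12/2, 10/3) = 6 servings → $3.30.
brown rice only: max(12/4, 10/1) = 10 servings → $6.00.
broccoli + brown rice with both tight: 2.8 servings and 1.6 servings → $2.50.
So the least-cost plan costs $2.50.

$2.50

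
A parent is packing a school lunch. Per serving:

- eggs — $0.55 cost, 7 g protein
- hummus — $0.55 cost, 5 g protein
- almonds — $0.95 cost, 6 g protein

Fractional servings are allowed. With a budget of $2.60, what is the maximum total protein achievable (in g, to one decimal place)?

Protein per dollar: eggs 12.73, hummus 9.091, almonds 6.316.
With no serving limits, spend the whole cost allowance on eggs: $2.60 / $0.55 × 7 g = 33.1 g.

33.1 g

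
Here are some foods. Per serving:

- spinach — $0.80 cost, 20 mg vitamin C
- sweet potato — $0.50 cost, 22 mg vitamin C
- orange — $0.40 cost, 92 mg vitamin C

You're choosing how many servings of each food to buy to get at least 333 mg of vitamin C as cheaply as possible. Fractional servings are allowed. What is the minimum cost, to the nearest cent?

$1.45

Cost per mg of vitamin C: orange $0.0043, sweet potato $0.0227, spinach $0.0400.
With no serving limits, use only orange: 333 mg / 92 mg = 3.62 servings × $0.40 = $1.45.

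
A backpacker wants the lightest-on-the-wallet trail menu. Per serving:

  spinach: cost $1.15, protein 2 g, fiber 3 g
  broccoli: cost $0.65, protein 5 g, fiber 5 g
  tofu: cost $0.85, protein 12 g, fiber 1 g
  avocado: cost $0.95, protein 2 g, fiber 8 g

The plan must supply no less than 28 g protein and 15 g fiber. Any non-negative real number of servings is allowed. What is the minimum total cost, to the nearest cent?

With two linear requirements the optimum uses one or two foods; enumerate the corners.
spinach only: max(28/2, 15/3) = 14 servings → $16.10.
broccoli only: max(28/5, 15/5) = 5.6 servings → $3.64.
tofu only: max(28/12, 15/1) = 15 servings → $12.75.
avocado only: max(28/2, 15/8) = 14 servings → $13.30.
spinach + broccoli: the both-tight solution has a negative serving — not a feasible corner.
spinach + tofu with both tight: 4.471 servings and 1.588 servings → $6.49.
spinach + avocado: intersection lies outside the first quadrant.
broccoli + tofu with both tight: 2.764 servings and 1.182 servings → $2.80.
broccoli + avocado: intersection lies outside the first quadrant.
tofu + avocado with both tight: 2.064 servings and 1.617 servings → $3.29.
Cheapest feasible corner: $2.80.

$2.80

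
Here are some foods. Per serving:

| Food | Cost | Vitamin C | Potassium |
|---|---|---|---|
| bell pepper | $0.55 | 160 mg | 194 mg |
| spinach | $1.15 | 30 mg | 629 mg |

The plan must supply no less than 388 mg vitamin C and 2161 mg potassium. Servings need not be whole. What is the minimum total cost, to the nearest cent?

This is a tiny linear program; its minimum lies at a vertex of the feasible set. List the vertices and price them.
bell pepper only: max(388/160, 2161/194) = 11.14 servings → $6.13.
spinach only: max(388/30, 2161/629) = 12.93 servings → $14.87.
bell pepper + spinach with both tight: 1.89 servings and 2.853 servings → $4.32.
So the least-cost plan costs $4.32.

$4.32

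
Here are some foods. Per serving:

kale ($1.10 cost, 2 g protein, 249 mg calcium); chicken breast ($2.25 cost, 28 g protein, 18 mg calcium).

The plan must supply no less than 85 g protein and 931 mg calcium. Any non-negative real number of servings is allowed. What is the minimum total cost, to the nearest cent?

kale only: max(85/2, 931/249) = 42.5 servings → $46.75.
chicken breast only: max(85/28, 931/18) = 51.72 servings → $116.38.
kale + chicken breast with both tight: 3.538 servings and 2.783 servings → $10.15.
Cheapest feasible corner: $10.15.

$10.15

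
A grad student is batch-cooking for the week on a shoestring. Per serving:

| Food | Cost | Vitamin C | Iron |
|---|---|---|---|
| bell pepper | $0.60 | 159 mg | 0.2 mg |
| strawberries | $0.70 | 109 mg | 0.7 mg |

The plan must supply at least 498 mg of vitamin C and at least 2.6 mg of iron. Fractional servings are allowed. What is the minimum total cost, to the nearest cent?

At the optimum either one food covers both requirements or two foods hit both targets exactly; no other combination can be cheaper.
bell pepper only: max(498/159, 2.6/0.2) = 13 servings → $7.80.
strawberries only: max(498/109, 2.6/0.7) = 4.569 servings → $3.20.
bell pepper + strawberries with both tight: 0.7285 servings and 3.506 servings → $2.89.
Cheapest feasible corner: $2.89.

$2.89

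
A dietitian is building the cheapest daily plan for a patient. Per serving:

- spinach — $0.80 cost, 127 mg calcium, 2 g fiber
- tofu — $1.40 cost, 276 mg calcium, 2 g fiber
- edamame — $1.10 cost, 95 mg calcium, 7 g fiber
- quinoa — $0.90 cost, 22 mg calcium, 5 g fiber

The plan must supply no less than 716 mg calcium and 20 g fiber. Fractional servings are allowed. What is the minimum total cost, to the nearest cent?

$5.08

spinach only: max(716/127, 20/2) = 10 servings → $8.00.
tofu only: max(716/276, 20/2) = 10 servings → $14.00.
edamame only: max(716/95, 20/7) = 7.537 servings → $8.29.
quinoa only: max(716/22, 20/5) = 32.55 servings → $29.29.
spinach + tofu: intersection lies outside the first quadrant.
spinach + edamame with both tight: 4.452 servings and 1.585 servings → $5.31.
spinach + quinoa with both tight: 5.313 servings and 1.875 servings → $5.94.
tofu + edamame with both tight: 1.786 servings and 2.347 servings → $5.08.
tofu + quinoa with both tight: 2.35 servings and 3.06 servings → $6.04.
edamame + quinoa: the both-tight solution has a negative serving — not a feasible corner.
So the least-cost plan costs $5.08.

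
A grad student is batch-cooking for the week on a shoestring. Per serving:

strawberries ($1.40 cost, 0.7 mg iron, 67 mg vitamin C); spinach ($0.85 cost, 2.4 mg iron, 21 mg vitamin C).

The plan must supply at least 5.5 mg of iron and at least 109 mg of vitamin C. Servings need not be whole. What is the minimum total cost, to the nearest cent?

$3.10

strawberries only: max(5.5/0.7, 109/67) = 7.857 servings → $11.00.
spinach only: max(5.5/2.4, 109/21) = 5.19 servings → $4.41.
strawberries + spinach with both tight: 1 serving and 2 servings → $3.10.
Cheapest feasible corner: $3.10.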